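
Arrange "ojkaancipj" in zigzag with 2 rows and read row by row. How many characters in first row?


Zigzag "ojkaancipj" into 2 rows:
Placing characters:
  'o' => row 0
  'j' => row 1
  'k' => row 0
  'a' => row 1
  'a' => row 0
  'n' => row 1
  'c' => row 0
  'i' => row 1
  'p' => row 0
  'j' => row 1
Rows:
  Row 0: "okacp"
  Row 1: "janij"
First row length: 5

5


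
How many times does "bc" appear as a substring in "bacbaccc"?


Searching for "bc" in "bacbaccc"
Scanning each position:
  Position 0: "ba" => no
  Position 1: "ac" => no
  Position 2: "cb" => no
  Position 3: "ba" => no
  Position 4: "ac" => no
  Position 5: "cc" => no
  Position 6: "cc" => no
Total occurrences: 0

0


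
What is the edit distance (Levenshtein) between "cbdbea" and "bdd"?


Computing edit distance: "cbdbea" -> "bdd"
DP table:
           b    d    d
      0    1    2    3
  c   1    1    2    3
  b   2    1    2    3
  d   3    2    1    2
  b   4    3    2    2
  e   5    4    3    3
  a   6    5    4    4
Edit distance = dp[6][3] = 4

4


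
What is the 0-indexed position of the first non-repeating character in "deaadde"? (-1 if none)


Input: deaadde
Character frequencies:
  'a': 2
  'd': 3
  'e': 2
Scanning left to right for freq == 1:
  Position 0 ('d'): freq=3, skip
  Position 1 ('e'): freq=2, skip
  Position 2 ('a'): freq=2, skip
  Position 3 ('a'): freq=2, skip
  Position 4 ('d'): freq=3, skip
  Position 5 ('d'): freq=3, skip
  Position 6 ('e'): freq=2, skip
  No unique character found => answer = -1

-1


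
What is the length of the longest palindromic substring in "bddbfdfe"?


Input: "bddbfdfe"
Checking substrings for palindromes:
  [0:4] "bddb" (len 4) => palindrome
  [4:7] "fdf" (len 3) => palindrome
  [1:3] "dd" (len 2) => palindrome
Longest palindromic substring: "bddb" with length 4

4


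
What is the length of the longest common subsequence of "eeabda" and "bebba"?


LCS of "eeabda" and "bebba"
DP table:
           b    e    b    b    a
      0    0    0    0    0    0
  e   0    0    1    1    1    1
  e   0    0    1    1    1    1
  a   0    0    1    1    1    2
  b   0    1    1    2    2    2
  d   0    1    1    2    2    2
  a   0    1    1    2    2    3
LCS length = dp[6][5] = 3

3


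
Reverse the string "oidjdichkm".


Input: oidjdichkm
Reading characters right to left:
  Position 9: 'm'
  Position 8: 'k'
  Position 7: 'h'
  Position 6: 'c'
  Position 5: 'i'
  Position 4: 'd'
  Position 3: 'j'
  Position 2: 'd'
  Position 1: 'i'
  Position 0: 'o'
Reversed: mkhcidjdio

mkhcidjdio


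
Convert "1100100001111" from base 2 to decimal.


Input: "1100100001111" in base 2
Positional expansion:
  Digit '1' (value 1) x 2^12 = 4096
  Digit '1' (value 1) x 2^11 = 2048
  Digit '0' (value 0) x 2^10 = 0
  Digit '0' (value 0) x 2^9 = 0
  Digit '1' (value 1) x 2^8 = 256
  Digit '0' (value 0) x 2^7 = 0
  Digit '0' (value 0) x 2^6 = 0
  Digit '0' (value 0) x 2^5 = 0
  Digit '0' (value 0) x 2^4 = 0
  Digit '1' (value 1) x 2^3 = 8
  Digit '1' (value 1) x 2^2 = 4
  Digit '1' (value 1) x 2^1 = 2
  Digit '1' (value 1) x 2^0 = 1
Sum = 6415

6415


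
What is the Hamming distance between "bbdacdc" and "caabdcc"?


Comparing "bbdacdc" and "caabdcc" position by position:
  Position 0: 'b' vs 'c' => differ
  Position 1: 'b' vs 'a' => differ
  Position 2: 'd' vs 'a' => differ
  Position 3: 'a' vs 'b' => differ
  Position 4: 'c' vs 'd' => differ
  Position 5: 'd' vs 'c' => differ
  Position 6: 'c' vs 'c' => same
Total differences (Hamming distance): 6

6


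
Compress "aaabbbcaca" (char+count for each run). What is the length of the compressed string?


Input: aaabbbcaca
Runs:
  'a' x 3 => "a3"
  'b' x 3 => "b3"
  'c' x 1 => "c1"
  'a' x 1 => "a1"
  'c' x 1 => "c1"
  'a' x 1 => "a1"
Compressed: "a3b3c1a1c1a1"
Compressed length: 12

12


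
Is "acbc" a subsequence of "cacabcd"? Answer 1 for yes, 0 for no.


Check if "acbc" is a subsequence of "cacabcd"
Greedy scan:
  Position 0 ('c'): no match needed
  Position 1 ('a'): matches sub[0] = 'a'
  Position 2 ('c'): matches sub[1] = 'c'
  Position 3 ('a'): no match needed
  Position 4 ('b'): matches sub[2] = 'b'
  Position 5 ('c'): matches sub[3] = 'c'
  Position 6 ('d'): no match needed
All 4 characters matched => is a subsequence

1


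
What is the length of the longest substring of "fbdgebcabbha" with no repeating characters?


Input: "fbdgebcabbha"
Sliding window (track last position of each char):
  Position 0 ('f'): window [0,0] length 1 -- new best
  Position 1 ('b'): window [0,1] length 2 -- new best
  Position 2 ('d'): window [0,2] length 3 -- new best
  Position 3 ('g'): window [0,3] length 4 -- new best
  Position 4 ('e'): window [0,4] length 5 -- new best
  Position 5 ('b'): repeat (last at 1), move window start to 2
  Position 5 ('b'): window [2,5] length 4
  Position 6 ('c'): window [2,6] length 5
  Position 7 ('a'): window [2,7] length 6 -- new best
  Position 8 ('b'): repeat (last at 5), move window start to 6
  Position 8 ('b'): window [6,8] length 3
  Position 9 ('b'): repeat (last at 8), move window start to 9
  Position 9 ('b'): window [9,9] length 1
  Position 10 ('h'): window [9,10] length 2
  Position 11 ('a'): window [9,11] length 3
Longest substring with no repeats: "dgebca" with length 6

6


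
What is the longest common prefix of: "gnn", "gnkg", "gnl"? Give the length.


Words: gnn, gnkg, gnl
  Position 0: all 'g' => match
  Position 1: all 'n' => match
  Position 2: ('n', 'k', 'l') => mismatch, stop
LCP = "gn" (length 2)

2


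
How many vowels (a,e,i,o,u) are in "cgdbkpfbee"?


Input: cgdbkpfbee
Checking each character:
  'c' at position 0: consonant
  'g' at position 1: consonant
  'd' at position 2: consonant
  'b' at position 3: consonant
  'k' at position 4: consonant
  'p' at position 5: consonant
  'f' at position 6: consonant
  'b' at position 7: consonant
  'e' at position 8: vowel (running total: 1)
  'e' at position 9: vowel (running total: 2)
Total vowels: 2

2


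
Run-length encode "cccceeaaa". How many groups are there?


Input: cccceeaaa
Scanning for consecutive runs:
  Group 1: 'c' x 4 (positions 0-3)
  Group 2: 'e' x 2 (positions 4-5)
  Group 3: 'a' x 3 (positions 6-8)
Total groups: 3

3


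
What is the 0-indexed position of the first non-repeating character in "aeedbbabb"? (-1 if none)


Input: aeedbbabb
Character frequencies:
  'a': 2
  'b': 4
  'd': 1
  'e': 2
Scanning left to right for freq == 1:
  Position 0 ('a'): freq=2, skip
  Position 1 ('e'): freq=2, skip
  Position 2 ('e'): freq=2, skip
  Position 3 ('d'): unique! => answer = 3

3


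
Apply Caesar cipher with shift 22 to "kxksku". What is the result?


Caesar cipher: shift "kxksku" by 22
  'k' (pos 10) + 22 = pos 6 = 'g'
  'x' (pos 23) + 22 = pos 19 = 't'
  'k' (pos 10) + 22 = pos 6 = 'g'
  's' (pos 18) + 22 = pos 14 = 'o'
  'k' (pos 10) + 22 = pos 6 = 'g'
  'u' (pos 20) + 22 = pos 16 = 'q'
Result: gtgogq

gtgogq


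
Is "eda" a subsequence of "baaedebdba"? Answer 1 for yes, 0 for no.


Check if "eda" is a subsequence of "baaedebdba"
Greedy scan:
  Position 0 ('b'): no match needed
  Position 1 ('a'): no match needed
  Position 2 ('a'): no match needed
  Position 3 ('e'): matches sub[0] = 'e'
  Position 4 ('d'): matches sub[1] = 'd'
  Position 5 ('e'): no match needed
  Position 6 ('b'): no match needed
  Position 7 ('d'): no match needed
  Position 8 ('b'): no match needed
  Position 9 ('a'): matches sub[2] = 'a'
All 3 characters matched => is a subsequence

1


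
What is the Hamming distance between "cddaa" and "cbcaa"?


Comparing "cddaa" and "cbcaa" position by position:
  Position 0: 'c' vs 'c' => same
  Position 1: 'd' vs 'b' => differ
  Position 2: 'd' vs 'c' => differ
  Position 3: 'a' vs 'a' => same
  Position 4: 'a' vs 'a' => same
Total differences (Hamming distance): 2

2


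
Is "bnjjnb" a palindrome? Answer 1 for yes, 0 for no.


Input: bnjjnb
Reversed: bnjjnb
  Compare pos 0 ('b') with pos 5 ('b'): match
  Compare pos 1 ('n') with pos 4 ('n'): match
  Compare pos 2 ('j') with pos 3 ('j'): match
Result: palindrome

1


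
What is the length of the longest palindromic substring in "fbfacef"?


Input: "fbfacef"
Checking substrings for palindromes:
  [0:3] "fbf" (len 3) => palindrome
Longest palindromic substring: "fbf" with length 3

3


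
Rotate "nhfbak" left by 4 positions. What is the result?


Input: "nhfbak", rotate left by 4
First 4 characters: "nhfb"
Remaining characters: "ak"
Concatenate remaining + first: "ak" + "nhfb" = "aknhfb"

aknhfb


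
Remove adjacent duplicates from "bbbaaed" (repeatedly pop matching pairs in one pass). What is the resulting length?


Input: bbbaaed
Stack-based adjacent duplicate removal:
  Read 'b': push. Stack: b
  Read 'b': matches stack top 'b' => pop. Stack: (empty)
  Read 'b': push. Stack: b
  Read 'a': push. Stack: ba
  Read 'a': matches stack top 'a' => pop. Stack: b
  Read 'e': push. Stack: be
  Read 'd': push. Stack: bed
Final stack: "bed" (length 3)

3


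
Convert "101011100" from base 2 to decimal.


Input: "101011100" in base 2
Positional expansion:
  Digit '1' (value 1) x 2^8 = 256
  Digit '0' (value 0) x 2^7 = 0
  Digit '1' (value 1) x 2^6 = 64
  Digit '0' (value 0) x 2^5 = 0
  Digit '1' (value 1) x 2^4 = 16
  Digit '1' (value 1) x 2^3 = 8
  Digit '1' (value 1) x 2^2 = 4
  Digit '0' (value 0) x 2^1 = 0
  Digit '0' (value 0) x 2^0 = 0
Sum = 348

348


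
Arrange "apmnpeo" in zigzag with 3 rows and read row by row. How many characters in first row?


Zigzag "apmnpeo" into 3 rows:
Placing characters:
  'a' => row 0
  'p' => row 1
  'm' => row 2
  'n' => row 1
  'p' => row 0
  'e' => row 1
  'o' => row 2
Rows:
  Row 0: "ap"
  Row 1: "pne"
  Row 2: "mo"
First row length: 2

2


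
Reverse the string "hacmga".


Input: hacmga
Reading characters right to left:
  Position 5: 'a'
  Position 4: 'g'
  Position 3: 'm'
  Position 2: 'c'
  Position 1: 'a'
  Position 0: 'h'
Reversed: agmcah

agmcah


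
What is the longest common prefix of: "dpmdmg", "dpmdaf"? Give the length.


Words: dpmdmg, dpmdaf
  Position 0: all 'd' => match
  Position 1: all 'p' => match
  Position 2: all 'm' => match
  Position 3: all 'd' => match
  Position 4: ('m', 'a') => mismatch, stop
LCP = "dpmd" (length 4)

4


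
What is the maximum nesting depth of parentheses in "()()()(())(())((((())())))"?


Input: "()()()(())(())((((())())))"
Tracking depth:
  Position 0 '(': depth becomes 1
  Position 1 ')': depth becomes 0
  Position 2 '(': depth becomes 1
  Position 3 ')': depth becomes 0
  Position 4 '(': depth becomes 1
  Position 5 ')': depth becomes 0
  Position 6 '(': depth becomes 1
  Position 7 '(': depth becomes 2
  Position 8 ')': depth becomes 1
  Position 9 ')': depth becomes 0
  Position 10 '(': depth becomes 1
  Position 11 '(': depth becomes 2
  Position 12 ')': depth becomes 1
  Position 13 ')': depth becomes 0
  Position 14 '(': depth becomes 1
  Position 15 '(': depth becomes 2
  Position 16 '(': depth becomes 3
  Position 17 '(': depth becomes 4
  Position 18 '(': depth becomes 5
  Position 19 ')': depth becomes 4
  Position 20 ')': depth becomes 3
  Position 21 '(': depth becomes 4
  Position 22 ')': depth becomes 3
  Position 23 ')': depth becomes 2
  Position 24 ')': depth becomes 1
  Position 25 ')': depth becomes 0
Maximum depth reached: 5

5


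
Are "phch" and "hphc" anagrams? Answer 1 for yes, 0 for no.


Strings: "phch", "hphc"
Sorted first:  chhp
Sorted second: chhp
Sorted forms match => anagrams

1


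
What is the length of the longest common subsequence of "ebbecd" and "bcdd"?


LCS of "ebbecd" and "bcdd"
DP table:
           b    c    d    d
      0    0    0    0    0
  e   0    0    0    0    0
  b   0    1    1    1    1
  b   0    1    1    1    1
  e   0    1    1    1    1
  c   0    1    2    2    2
  d   0    1    2    3    3
LCS length = dp[6][4] = 3

3


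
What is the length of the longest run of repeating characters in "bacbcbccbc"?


Input: "bacbcbccbc"
Scanning for longest run:
  Position 1 ('a'): new char, reset run to 1
  Position 2 ('c'): new char, reset run to 1
  Position 3 ('b'): new char, reset run to 1
  Position 4 ('c'): new char, reset run to 1
  Position 5 ('b'): new char, reset run to 1
  Position 6 ('c'): new char, reset run to 1
  Position 7 ('c'): continues run of 'c', length=2
  Position 8 ('b'): new char, reset run to 1
  Position 9 ('c'): new char, reset run to 1
Longest run: 'c' with length 2

2


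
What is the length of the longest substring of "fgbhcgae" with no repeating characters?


Input: "fgbhcgae"
Sliding window (track last position of each char):
  Position 0 ('f'): window [0,0] length 1 -- new best
  Position 1 ('g'): window [0,1] length 2 -- new best
  Position 2 ('b'): window [0,2] length 3 -- new best
  Position 3 ('h'): window [0,3] length 4 -- new best
  Position 4 ('c'): window [0,4] length 5 -- new best
  Position 5 ('g'): repeat (last at 1), move window start to 2
  Position 5 ('g'): window [2,5] length 4
  Position 6 ('a'): window [2,6] length 5
  Position 7 ('e'): window [2,7] length 6 -- new best
Longest substring with no repeats: "bhcgae" with length 6

6


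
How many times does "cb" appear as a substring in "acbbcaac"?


Searching for "cb" in "acbbcaac"
Scanning each position:
  Position 0: "ac" => no
  Position 1: "cb" => MATCH
  Position 2: "bb" => no
  Position 3: "bc" => no
  Position 4: "ca" => no
  Position 5: "aa" => no
  Position 6: "ac" => no
Total occurrences: 1

1


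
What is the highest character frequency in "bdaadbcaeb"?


Input: bdaadbcaeb
Character counts:
  'a': 3
  'b': 3
  'c': 1
  'd': 2
  'e': 1
Maximum frequency: 3

3


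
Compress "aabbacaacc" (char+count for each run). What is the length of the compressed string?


Input: aabbacaacc
Runs:
  'a' x 2 => "a2"
  'b' x 2 => "b2"
  'a' x 1 => "a1"
  'c' x 1 => "c1"
  'a' x 2 => "a2"
  'c' x 2 => "c2"
Compressed: "a2b2a1c1a2c2"
Compressed length: 12

12


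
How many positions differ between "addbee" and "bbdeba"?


Comparing "addbee" and "bbdeba" position by position:
  Position 0: 'a' vs 'b' => DIFFER
  Position 1: 'd' vs 'b' => DIFFER
  Position 2: 'd' vs 'd' => same
  Position 3: 'b' vs 'e' => DIFFER
  Position 4: 'e' vs 'b' => DIFFER
  Position 5: 'e' vs 'a' => DIFFER
Positions that differ: 5

5


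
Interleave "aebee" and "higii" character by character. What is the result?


Interleaving "aebee" and "higii":
  Position 0: 'a' from first, 'h' from second => "ah"
  Position 1: 'e' from first, 'i' from second => "ei"
  Position 2: 'b' from first, 'g' from second => "bg"
  Position 3: 'e' from first, 'i' from second => "ei"
  Position 4: 'e' from first, 'i' from second => "ei"
Result: aheibgeiei

aheibgeiei


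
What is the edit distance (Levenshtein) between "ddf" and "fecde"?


Computing edit distance: "ddf" -> "fecde"
DP table:
           f    e    c    d    e
      0    1    2    3    4    5
  d   1    1    2    3    3    4
  d   2    2    2    3    3    4
  f   3    2    3    3    4    4
Edit distance = dp[3][5] = 4

4


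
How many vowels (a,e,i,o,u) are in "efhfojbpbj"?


Input: efhfojbpbj
Checking each character:
  'e' at position 0: vowel (running total: 1)
  'f' at position 1: consonant
  'h' at position 2: consonant
  'f' at position 3: consonant
  'o' at position 4: vowel (running total: 2)
  'j' at position 5: consonant
  'b' at position 6: consonant
  'p' at position 7: consonant
  'b' at position 8: consonant
  'j' at position 9: consonant
Total vowels: 2

2


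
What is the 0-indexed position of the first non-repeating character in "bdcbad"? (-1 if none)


Input: bdcbad
Character frequencies:
  'a': 1
  'b': 2
  'c': 1
  'd': 2
Scanning left to right for freq == 1:
  Position 0 ('b'): freq=2, skip
  Position 1 ('d'): freq=2, skip
  Position 2 ('c'): unique! => answer = 2

2


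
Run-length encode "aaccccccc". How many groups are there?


Input: aaccccccc
Scanning for consecutive runs:
  Group 1: 'a' x 2 (positions 0-1)
  Group 2: 'c' x 7 (positions 2-8)
Total groups: 2

2


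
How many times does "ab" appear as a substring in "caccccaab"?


Searching for "ab" in "caccccaab"
Scanning each position:
  Position 0: "ca" => no
  Position 1: "ac" => no
  Position 2: "cc" => no
  Position 3: "cc" => no
  Position 4: "cc" => no
  Position 5: "ca" => no
  Position 6: "aa" => no
  Position 7: "ab" => MATCH
Total occurrences: 1

1


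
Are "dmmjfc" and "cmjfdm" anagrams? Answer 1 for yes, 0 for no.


Strings: "dmmjfc", "cmjfdm"
Sorted first:  cdfjmm
Sorted second: cdfjmm
Sorted forms match => anagrams

1


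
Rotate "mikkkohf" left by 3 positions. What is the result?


Input: "mikkkohf", rotate left by 3
First 3 characters: "mik"
Remaining characters: "kkohf"
Concatenate remaining + first: "kkohf" + "mik" = "kkohfmik"

kkohfmik


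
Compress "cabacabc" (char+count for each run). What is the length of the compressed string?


Input: cabacabc
Runs:
  'c' x 1 => "c1"
  'a' x 1 => "a1"
  'b' x 1 => "b1"
  'a' x 1 => "a1"
  'c' x 1 => "c1"
  'a' x 1 => "a1"
  'b' x 1 => "b1"
  'c' x 1 => "c1"
Compressed: "c1a1b1a1c1a1b1c1"
Compressed length: 16

16


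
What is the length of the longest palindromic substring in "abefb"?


Input: "abefb"
Checking substrings for palindromes:
  No multi-char palindromic substrings found
Longest palindromic substring: "a" with length 1

1


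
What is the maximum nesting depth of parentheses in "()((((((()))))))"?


Input: "()((((((()))))))"
Tracking depth:
  Position 0 '(': depth becomes 1
  Position 1 ')': depth becomes 0
  Position 2 '(': depth becomes 1
  Position 3 '(': depth becomes 2
  Position 4 '(': depth becomes 3
  Position 5 '(': depth becomes 4
  Position 6 '(': depth becomes 5
  Position 7 '(': depth becomes 6
  Position 8 '(': depth becomes 7
  Position 9 ')': depth becomes 6
  Position 10 ')': depth becomes 5
  Position 11 ')': depth becomes 4
  Position 12 ')': depth becomes 3
  Position 13 ')': depth becomes 2
  Position 14 ')': depth becomes 1
  Position 15 ')': depth becomes 0
Maximum depth reached: 7

7


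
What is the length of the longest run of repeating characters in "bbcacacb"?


Input: "bbcacacb"
Scanning for longest run:
  Position 1 ('b'): continues run of 'b', length=2
  Position 2 ('c'): new char, reset run to 1
  Position 3 ('a'): new char, reset run to 1
  Position 4 ('c'): new char, reset run to 1
  Position 5 ('a'): new char, reset run to 1
  Position 6 ('c'): new char, reset run to 1
  Position 7 ('b'): new char, reset run to 1
Longest run: 'b' with length 2

2


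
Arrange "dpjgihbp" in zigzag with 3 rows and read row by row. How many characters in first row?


Zigzag "dpjgihbp" into 3 rows:
Placing characters:
  'd' => row 0
  'p' => row 1
  'j' => row 2
  'g' => row 1
  'i' => row 0
  'h' => row 1
  'b' => row 2
  'p' => row 1
Rows:
  Row 0: "di"
  Row 1: "pghp"
  Row 2: "jb"
First row length: 2

2


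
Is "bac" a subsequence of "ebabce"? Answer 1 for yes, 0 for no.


Check if "bac" is a subsequence of "ebabce"
Greedy scan:
  Position 0 ('e'): no match needed
  Position 1 ('b'): matches sub[0] = 'b'
  Position 2 ('a'): matches sub[1] = 'a'
  Position 3 ('b'): no match needed
  Position 4 ('c'): matches sub[2] = 'c'
  Position 5 ('e'): no match needed
All 3 characters matched => is a subsequence

1


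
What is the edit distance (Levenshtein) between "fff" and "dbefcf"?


Computing edit distance: "fff" -> "dbefcf"
DP table:
           d    b    e    f    c    f
      0    1    2    3    4    5    6
  f   1    1    2    3    3    4    5
  f   2    2    2    3    3    4    4
  f   3    3    3    3    3    4    4
Edit distance = dp[3][6] = 4

4


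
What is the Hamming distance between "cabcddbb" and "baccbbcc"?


Comparing "cabcddbb" and "baccbbcc" position by position:
  Position 0: 'c' vs 'b' => differ
  Position 1: 'a' vs 'a' => same
  Position 2: 'b' vs 'c' => differ
  Position 3: 'c' vs 'c' => same
  Position 4: 'd' vs 'b' => differ
  Position 5: 'd' vs 'b' => differ
  Position 6: 'b' vs 'c' => differ
  Position 7: 'b' vs 'c' => differ
Total differences (Hamming distance): 6

6


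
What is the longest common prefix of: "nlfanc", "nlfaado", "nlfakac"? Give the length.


Words: nlfanc, nlfaado, nlfakac
  Position 0: all 'n' => match
  Position 1: all 'l' => match
  Position 2: all 'f' => match
  Position 3: all 'a' => match
  Position 4: ('n', 'a', 'k') => mismatch, stop
LCP = "nlfa" (length 4)

4


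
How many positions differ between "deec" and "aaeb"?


Comparing "deec" and "aaeb" position by position:
  Position 0: 'd' vs 'a' => DIFFER
  Position 1: 'e' vs 'a' => DIFFER
  Position 2: 'e' vs 'e' => same
  Position 3: 'c' vs 'b' => DIFFER
Positions that differ: 3

3


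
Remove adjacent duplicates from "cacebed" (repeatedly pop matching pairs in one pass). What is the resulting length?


Input: cacebed
Stack-based adjacent duplicate removal:
  Read 'c': push. Stack: c
  Read 'a': push. Stack: ca
  Read 'c': push. Stack: cac
  Read 'e': push. Stack: cace
  Read 'b': push. Stack: caceb
  Read 'e': push. Stack: cacebe
  Read 'd': push. Stack: cacebed
Final stack: "cacebed" (length 7)

7


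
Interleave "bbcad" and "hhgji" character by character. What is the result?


Interleaving "bbcad" and "hhgji":
  Position 0: 'b' from first, 'h' from second => "bh"
  Position 1: 'b' from first, 'h' from second => "bh"
  Position 2: 'c' from first, 'g' from second => "cg"
  Position 3: 'a' from first, 'j' from second => "aj"
  Position 4: 'd' from first, 'i' from second => "di"
Result: bhbhcgajdi

bhbhcgajdi


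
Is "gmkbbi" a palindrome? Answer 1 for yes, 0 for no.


Input: gmkbbi
Reversed: ibbkmg
  Compare pos 0 ('g') with pos 5 ('i'): MISMATCH
  Compare pos 1 ('m') with pos 4 ('b'): MISMATCH
  Compare pos 2 ('k') with pos 3 ('b'): MISMATCH
Result: not a palindrome

0


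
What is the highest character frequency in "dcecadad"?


Input: dcecadad
Character counts:
  'a': 2
  'c': 2
  'd': 3
  'e': 1
Maximum frequency: 3

3


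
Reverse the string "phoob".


Input: phoob
Reading characters right to left:
  Position 4: 'b'
  Position 3: 'o'
  Position 2: 'o'
  Position 1: 'h'
  Position 0: 'p'
Reversed: boohp

boohp


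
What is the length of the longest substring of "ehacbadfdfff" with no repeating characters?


Input: "ehacbadfdfff"
Sliding window (track last position of each char):
  Position 0 ('e'): window [0,0] length 1 -- new best
  Position 1 ('h'): window [0,1] length 2 -- new best
  Position 2 ('a'): window [0,2] length 3 -- new best
  Position 3 ('c'): window [0,3] length 4 -- new best
  Position 4 ('b'): window [0,4] length 5 -- new best
  Position 5 ('a'): repeat (last at 2), move window start to 3
  Position 5 ('a'): window [3,5] length 3
  Position 6 ('d'): window [3,6] length 4
  Position 7 ('f'): window [3,7] length 5
  Position 8 ('d'): repeat (last at 6), move window start to 7
  Position 8 ('d'): window [7,8] length 2
  Position 9 ('f'): repeat (last at 7), move window start to 8
  Position 9 ('f'): window [8,9] length 2
  Position 10 ('f'): repeat (last at 9), move window start to 10
  Position 10 ('f'): window [10,10] length 1
  Position 11 ('f'): repeat (last at 10), move window start to 11
  Position 11 ('f'): window [11,11] length 1
Longest substring with no repeats: "ehacb" with length 5

5


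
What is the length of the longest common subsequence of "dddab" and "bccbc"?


LCS of "dddab" and "bccbc"
DP table:
           b    c    c    b    c
      0    0    0    0    0    0
  d   0    0    0    0    0    0
  d   0    0    0    0    0    0
  d   0    0    0    0    0    0
  a   0    0    0    0    0    0
  b   0    1    1    1    1    1
LCS length = dp[5][5] = 1

1


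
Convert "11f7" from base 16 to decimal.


Input: "11f7" in base 16
Positional expansion:
  Digit '1' (value 1) x 16^3 = 4096
  Digit '1' (value 1) x 16^2 = 256
  Digit 'f' (value 15) x 16^1 = 240
  Digit '7' (value 7) x 16^0 = 7
Sum = 4599

4599


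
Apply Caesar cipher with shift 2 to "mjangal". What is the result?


Caesar cipher: shift "mjangal" by 2
  'm' (pos 12) + 2 = pos 14 = 'o'
  'j' (pos 9) + 2 = pos 11 = 'l'
  'a' (pos 0) + 2 = pos 2 = 'c'
  'n' (pos 13) + 2 = pos 15 = 'p'
  'g' (pos 6) + 2 = pos 8 = 'i'
  'a' (pos 0) + 2 = pos 2 = 'c'
  'l' (pos 11) + 2 = pos 13 = 'n'
Result: olcpicn

olcpicn


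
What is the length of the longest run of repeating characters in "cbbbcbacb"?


Input: "cbbbcbacb"
Scanning for longest run:
  Position 1 ('b'): new char, reset run to 1
  Position 2 ('b'): continues run of 'b', length=2
  Position 3 ('b'): continues run of 'b', length=3
  Position 4 ('c'): new char, reset run to 1
  Position 5 ('b'): new char, reset run to 1
  Position 6 ('a'): new char, reset run to 1
  Position 7 ('c'): new char, reset run to 1
  Position 8 ('b'): new char, reset run to 1
Longest run: 'b' with length 3

3


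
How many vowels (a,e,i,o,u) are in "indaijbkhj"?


Input: indaijbkhj
Checking each character:
  'i' at position 0: vowel (running total: 1)
  'n' at position 1: consonant
  'd' at position 2: consonant
  'a' at position 3: vowel (running total: 2)
  'i' at position 4: vowel (running total: 3)
  'j' at position 5: consonant
  'b' at position 6: consonant
  'k' at position 7: consonant
  'h' at position 8: consonant
  'j' at position 9: consonant
Total vowels: 3

3


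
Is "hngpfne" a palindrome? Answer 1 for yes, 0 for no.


Input: hngpfne
Reversed: enfpgnh
  Compare pos 0 ('h') with pos 6 ('e'): MISMATCH
  Compare pos 1 ('n') with pos 5 ('n'): match
  Compare pos 2 ('g') with pos 4 ('f'): MISMATCH
Result: not a palindrome

0


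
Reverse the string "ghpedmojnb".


Input: ghpedmojnb
Reading characters right to left:
  Position 9: 'b'
  Position 8: 'n'
  Position 7: 'j'
  Position 6: 'o'
  Position 5: 'm'
  Position 4: 'd'
  Position 3: 'e'
  Position 2: 'p'
  Position 1: 'h'
  Position 0: 'g'
Reversed: bnjomdephg

bnjomdephg


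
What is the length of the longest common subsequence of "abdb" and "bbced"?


LCS of "abdb" and "bbced"
DP table:
           b    b    c    e    d
      0    0    0    0    0    0
  a   0    0    0    0    0    0
  b   0    1    1    1    1    1
  d   0    1    1    1    1    2
  b   0    1    2    2    2    2
LCS length = dp[4][5] = 2

2


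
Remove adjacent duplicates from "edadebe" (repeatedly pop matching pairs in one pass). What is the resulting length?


Input: edadebe
Stack-based adjacent duplicate removal:
  Read 'e': push. Stack: e
  Read 'd': push. Stack: ed
  Read 'a': push. Stack: eda
  Read 'd': push. Stack: edad
  Read 'e': push. Stack: edade
  Read 'b': push. Stack: edadeb
  Read 'e': push. Stack: edadebe
Final stack: "edadebe" (length 7)

7


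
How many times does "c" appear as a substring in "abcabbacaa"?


Searching for "c" in "abcabbacaa"
Scanning each position:
  Position 0: "a" => no
  Position 1: "b" => no
  Position 2: "c" => MATCH
  Position 3: "a" => no
  Position 4: "b" => no
  Position 5: "b" => no
  Position 6: "a" => no
  Position 7: "c" => MATCH
  Position 8: "a" => no
  Position 9: "a" => no
Total occurrences: 2

2


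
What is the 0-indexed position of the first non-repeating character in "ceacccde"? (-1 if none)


Input: ceacccde
Character frequencies:
  'a': 1
  'c': 4
  'd': 1
  'e': 2
Scanning left to right for freq == 1:
  Position 0 ('c'): freq=4, skip
  Position 1 ('e'): freq=2, skip
  Position 2 ('a'): unique! => answer = 2

2


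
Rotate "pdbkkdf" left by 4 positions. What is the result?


Input: "pdbkkdf", rotate left by 4
First 4 characters: "pdbk"
Remaining characters: "kdf"
Concatenate remaining + first: "kdf" + "pdbk" = "kdfpdbk"

kdfpdbk


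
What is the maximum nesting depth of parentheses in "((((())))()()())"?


Input: "((((())))()()())"
Tracking depth:
  Position 0 '(': depth becomes 1
  Position 1 '(': depth becomes 2
  Position 2 '(': depth becomes 3
  Position 3 '(': depth becomes 4
  Position 4 '(': depth becomes 5
  Position 5 ')': depth becomes 4
  Position 6 ')': depth becomes 3
  Position 7 ')': depth becomes 2
  Position 8 ')': depth becomes 1
  Position 9 '(': depth becomes 2
  Position 10 ')': depth becomes 1
  Position 11 '(': depth becomes 2
  Position 12 ')': depth becomes 1
  Position 13 '(': depth becomes 2
  Position 14 ')': depth becomes 1
  Position 15 ')': depth becomes 0
Maximum depth reached: 5

5


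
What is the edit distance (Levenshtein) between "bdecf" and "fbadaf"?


Computing edit distance: "bdecf" -> "fbadaf"
DP table:
           f    b    a    d    a    f
      0    1    2    3    4    5    6
  b   1    1    1    2    3    4    5
  d   2    2    2    2    2    3    4
  e   3    3    3    3    3    3    4
  c   4    4    4    4    4    4    4
  f   5    4    5    5    5    5    4
Edit distance = dp[5][6] = 4

4


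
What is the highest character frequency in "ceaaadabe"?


Input: ceaaadabe
Character counts:
  'a': 4
  'b': 1
  'c': 1
  'd': 1
  'e': 2
Maximum frequency: 4

4


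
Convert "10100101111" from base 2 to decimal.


Input: "10100101111" in base 2
Positional expansion:
  Digit '1' (value 1) x 2^10 = 1024
  Digit '0' (value 0) x 2^9 = 0
  Digit '1' (value 1) x 2^8 = 256
  Digit '0' (value 0) x 2^7 = 0
  Digit '0' (value 0) x 2^6 = 0
  Digit '1' (value 1) x 2^5 = 32
  Digit '0' (value 0) x 2^4 = 0
  Digit '1' (value 1) x 2^3 = 8
  Digit '1' (value 1) x 2^2 = 4
  Digit '1' (value 1) x 2^1 = 2
  Digit '1' (value 1) x 2^0 = 1
Sum = 1327

1327


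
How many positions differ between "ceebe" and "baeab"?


Comparing "ceebe" and "baeab" position by position:
  Position 0: 'c' vs 'b' => DIFFER
  Position 1: 'e' vs 'a' => DIFFER
  Position 2: 'e' vs 'e' => same
  Position 3: 'b' vs 'a' => DIFFER
  Position 4: 'e' vs 'b' => DIFFER
Positions that differ: 4

4


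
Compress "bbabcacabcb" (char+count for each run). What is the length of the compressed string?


Input: bbabcacabcb
Runs:
  'b' x 2 => "b2"
  'a' x 1 => "a1"
  'b' x 1 => "b1"
  'c' x 1 => "c1"
  'a' x 1 => "a1"
  'c' x 1 => "c1"
  'a' x 1 => "a1"
  'b' x 1 => "b1"
  'c' x 1 => "c1"
  'b' x 1 => "b1"
Compressed: "b2a1b1c1a1c1a1b1c1b1"
Compressed length: 20

20


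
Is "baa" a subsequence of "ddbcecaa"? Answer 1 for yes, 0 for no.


Check if "baa" is a subsequence of "ddbcecaa"
Greedy scan:
  Position 0 ('d'): no match needed
  Position 1 ('d'): no match needed
  Position 2 ('b'): matches sub[0] = 'b'
  Position 3 ('c'): no match needed
  Position 4 ('e'): no match needed
  Position 5 ('c'): no match needed
  Position 6 ('a'): matches sub[1] = 'a'
  Position 7 ('a'): matches sub[2] = 'a'
All 3 characters matched => is a subsequence

1


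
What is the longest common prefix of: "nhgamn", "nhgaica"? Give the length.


Words: nhgamn, nhgaica
  Position 0: all 'n' => match
  Position 1: all 'h' => match
  Position 2: all 'g' => match
  Position 3: all 'a' => match
  Position 4: ('m', 'i') => mismatch, stop
LCP = "nhga" (length 4)

4


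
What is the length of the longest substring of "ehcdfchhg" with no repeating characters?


Input: "ehcdfchhg"
Sliding window (track last position of each char):
  Position 0 ('e'): window [0,0] length 1 -- new best
  Position 1 ('h'): window [0,1] length 2 -- new best
  Position 2 ('c'): window [0,2] length 3 -- new best
  Position 3 ('d'): window [0,3] length 4 -- new best
  Position 4 ('f'): window [0,4] length 5 -- new best
  Position 5 ('c'): repeat (last at 2), move window start to 3
  Position 5 ('c'): window [3,5] length 3
  Position 6 ('h'): window [3,6] length 4
  Position 7 ('h'): repeat (last at 6), move window start to 7
  Position 7 ('h'): window [7,7] length 1
  Position 8 ('g'): window [7,8] length 2
Longest substring with no repeats: "ehcdf" with length 5

5


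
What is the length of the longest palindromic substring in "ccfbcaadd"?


Input: "ccfbcaadd"
Checking substrings for palindromes:
  [0:2] "cc" (len 2) => palindrome
  [5:7] "aa" (len 2) => palindrome
  [7:9] "dd" (len 2) => palindrome
Longest palindromic substring: "cc" with length 2

2


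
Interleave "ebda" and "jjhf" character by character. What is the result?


Interleaving "ebda" and "jjhf":
  Position 0: 'e' from first, 'j' from second => "ej"
  Position 1: 'b' from first, 'j' from second => "bj"
  Position 2: 'd' from first, 'h' from second => "dh"
  Position 3: 'a' from first, 'f' from second => "af"
Result: ejbjdhaf

ejbjdhaf


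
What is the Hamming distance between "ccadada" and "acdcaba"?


Comparing "ccadada" and "acdcaba" position by position:
  Position 0: 'c' vs 'a' => differ
  Position 1: 'c' vs 'c' => same
  Position 2: 'a' vs 'd' => differ
  Position 3: 'd' vs 'c' => differ
  Position 4: 'a' vs 'a' => same
  Position 5: 'd' vs 'b' => differ
  Position 6: 'a' vs 'a' => same
Total differences (Hamming distance): 4

4


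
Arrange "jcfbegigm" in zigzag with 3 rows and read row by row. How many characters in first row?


Zigzag "jcfbegigm" into 3 rows:
Placing characters:
  'j' => row 0
  'c' => row 1
  'f' => row 2
  'b' => row 1
  'e' => row 0
  'g' => row 1
  'i' => row 2
  'g' => row 1
  'm' => row 0
Rows:
  Row 0: "jem"
  Row 1: "cbgg"
  Row 2: "fi"
First row length: 3

3


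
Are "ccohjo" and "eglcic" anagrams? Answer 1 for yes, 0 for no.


Strings: "ccohjo", "eglcic"
Sorted first:  cchjoo
Sorted second: ccegil
Differ at position 2: 'h' vs 'e' => not anagrams

0


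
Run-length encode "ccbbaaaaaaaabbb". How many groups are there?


Input: ccbbaaaaaaaabbb
Scanning for consecutive runs:
  Group 1: 'c' x 2 (positions 0-1)
  Group 2: 'b' x 2 (positions 2-3)
  Group 3: 'a' x 8 (positions 4-11)
  Group 4: 'b' x 3 (positions 12-14)
Total groups: 4

4


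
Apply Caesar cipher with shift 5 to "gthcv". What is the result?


Caesar cipher: shift "gthcv" by 5
  'g' (pos 6) + 5 = pos 11 = 'l'
  't' (pos 19) + 5 = pos 24 = 'y'
  'h' (pos 7) + 5 = pos 12 = 'm'
  'c' (pos 2) + 5 = pos 7 = 'h'
  'v' (pos 21) + 5 = pos 0 = 'a'
Result: lymha

lymha


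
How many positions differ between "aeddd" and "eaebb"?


Comparing "aeddd" and "eaebb" position by position:
  Position 0: 'a' vs 'e' => DIFFER
  Position 1: 'e' vs 'a' => DIFFER
  Position 2: 'd' vs 'e' => DIFFER
  Position 3: 'd' vs 'b' => DIFFER
  Position 4: 'd' vs 'b' => DIFFER
Positions that differ: 5

5


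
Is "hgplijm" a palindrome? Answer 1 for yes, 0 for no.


Input: hgplijm
Reversed: mjilpgh
  Compare pos 0 ('h') with pos 6 ('m'): MISMATCH
  Compare pos 1 ('g') with pos 5 ('j'): MISMATCH
  Compare pos 2 ('p') with pos 4 ('i'): MISMATCH
Result: not a palindrome

0


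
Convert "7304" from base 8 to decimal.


Input: "7304" in base 8
Positional expansion:
  Digit '7' (value 7) x 8^3 = 3584
  Digit '3' (value 3) x 8^2 = 192
  Digit '0' (value 0) x 8^1 = 0
  Digit '4' (value 4) x 8^0 = 4
Sum = 3780

3780


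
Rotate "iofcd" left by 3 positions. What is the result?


Input: "iofcd", rotate left by 3
First 3 characters: "iof"
Remaining characters: "cd"
Concatenate remaining + first: "cd" + "iof" = "cdiof"

cdiof


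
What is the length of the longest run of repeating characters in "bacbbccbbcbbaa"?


Input: "bacbbccbbcbbaa"
Scanning for longest run:
  Position 1 ('a'): new char, reset run to 1
  Position 2 ('c'): new char, reset run to 1
  Position 3 ('b'): new char, reset run to 1
  Position 4 ('b'): continues run of 'b', length=2
  Position 5 ('c'): new char, reset run to 1
  Position 6 ('c'): continues run of 'c', length=2
  Position 7 ('b'): new char, reset run to 1
  Position 8 ('b'): continues run of 'b', length=2
  Position 9 ('c'): new char, reset run to 1
  Position 10 ('b'): new char, reset run to 1
  Position 11 ('b'): continues run of 'b', length=2
  Position 12 ('a'): new char, reset run to 1
  Position 13 ('a'): continues run of 'a', length=2
Longest run: 'b' with length 2

2


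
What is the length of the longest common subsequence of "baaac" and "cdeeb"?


LCS of "baaac" and "cdeeb"
DP table:
           c    d    e    e    b
      0    0    0    0    0    0
  b   0    0    0    0    0    1
  a   0    0    0    0    0    1
  a   0    0    0    0    0    1
  a   0    0    0    0    0    1
  c   0    1    1    1    1    1
LCS length = dp[5][5] = 1

1


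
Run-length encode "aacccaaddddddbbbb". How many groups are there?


Input: aacccaaddddddbbbb
Scanning for consecutive runs:
  Group 1: 'a' x 2 (positions 0-1)
  Group 2: 'c' x 3 (positions 2-4)
  Group 3: 'a' x 2 (positions 5-6)
  Group 4: 'd' x 6 (positions 7-12)
  Group 5: 'b' x 4 (positions 13-16)
Total groups: 5

5


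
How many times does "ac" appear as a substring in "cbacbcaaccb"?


Searching for "ac" in "cbacbcaaccb"
Scanning each position:
  Position 0: "cb" => no
  Position 1: "ba" => no
  Position 2: "ac" => MATCH
  Position 3: "cb" => no
  Position 4: "bc" => no
  Position 5: "ca" => no
  Position 6: "aa" => no
  Position 7: "ac" => MATCH
  Position 8: "cc" => no
  Position 9: "cb" => no
Total occurrences: 2

2


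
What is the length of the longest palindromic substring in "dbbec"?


Input: "dbbec"
Checking substrings for palindromes:
  [1:3] "bb" (len 2) => palindrome
Longest palindromic substring: "bb" with length 2

2


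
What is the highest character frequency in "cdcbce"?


Input: cdcbce
Character counts:
  'b': 1
  'c': 3
  'd': 1
  'e': 1
Maximum frequency: 3

3


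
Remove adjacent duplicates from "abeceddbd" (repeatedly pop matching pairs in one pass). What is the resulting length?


Input: abeceddbd
Stack-based adjacent duplicate removal:
  Read 'a': push. Stack: a
  Read 'b': push. Stack: ab
  Read 'e': push. Stack: abe
  Read 'c': push. Stack: abec
  Read 'e': push. Stack: abece
  Read 'd': push. Stack: abeced
  Read 'd': matches stack top 'd' => pop. Stack: abece
  Read 'b': push. Stack: abeceb
  Read 'd': push. Stack: abecebd
Final stack: "abecebd" (length 7)

7


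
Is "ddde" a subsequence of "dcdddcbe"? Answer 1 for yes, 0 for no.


Check if "ddde" is a subsequence of "dcdddcbe"
Greedy scan:
  Position 0 ('d'): matches sub[0] = 'd'
  Position 1 ('c'): no match needed
  Position 2 ('d'): matches sub[1] = 'd'
  Position 3 ('d'): matches sub[2] = 'd'
  Position 4 ('d'): no match needed
  Position 5 ('c'): no match needed
  Position 6 ('b'): no match needed
  Position 7 ('e'): matches sub[3] = 'e'
All 4 characters matched => is a subsequence

1


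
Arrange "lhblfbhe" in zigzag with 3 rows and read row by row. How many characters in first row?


Zigzag "lhblfbhe" into 3 rows:
Placing characters:
  'l' => row 0
  'h' => row 1
  'b' => row 2
  'l' => row 1
  'f' => row 0
  'b' => row 1
  'h' => row 2
  'e' => row 1
Rows:
  Row 0: "lf"
  Row 1: "hlbe"
  Row 2: "bh"
First row length: 2

2


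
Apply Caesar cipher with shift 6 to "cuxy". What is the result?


Caesar cipher: shift "cuxy" by 6
  'c' (pos 2) + 6 = pos 8 = 'i'
  'u' (pos 20) + 6 = pos 0 = 'a'
  'x' (pos 23) + 6 = pos 3 = 'd'
  'y' (pos 24) + 6 = pos 4 = 'e'
Result: iade

iade


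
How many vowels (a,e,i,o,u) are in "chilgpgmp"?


Input: chilgpgmp
Checking each character:
  'c' at position 0: consonant
  'h' at position 1: consonant
  'i' at position 2: vowel (running total: 1)
  'l' at position 3: consonant
  'g' at position 4: consonant
  'p' at position 5: consonant
  'g' at position 6: consonant
  'm' at position 7: consonant
  'p' at position 8: consonant
Total vowels: 1

1


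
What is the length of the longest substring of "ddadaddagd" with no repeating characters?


Input: "ddadaddagd"
Sliding window (track last position of each char):
  Position 0 ('d'): window [0,0] length 1 -- new best
  Position 1 ('d'): repeat (last at 0), move window start to 1
  Position 1 ('d'): window [1,1] length 1
  Position 2 ('a'): window [1,2] length 2 -- new best
  Position 3 ('d'): repeat (last at 1), move window start to 2
  Position 3 ('d'): window [2,3] length 2
  Position 4 ('a'): repeat (last at 2), move window start to 3
  Position 4 ('a'): window [3,4] length 2
  Position 5 ('d'): repeat (last at 3), move window start to 4
  Position 5 ('d'): window [4,5] length 2
  Position 6 ('d'): repeat (last at 5), move window start to 6
  Position 6 ('d'): window [6,6] length 1
  Position 7 ('a'): window [6,7] length 2
  Position 8 ('g'): window [6,8] length 3 -- new best
  Position 9 ('d'): repeat (last at 6), move window start to 7
  Position 9 ('d'): window [7,9] length 3
Longest substring with no repeats: "dag" with length 3

3
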